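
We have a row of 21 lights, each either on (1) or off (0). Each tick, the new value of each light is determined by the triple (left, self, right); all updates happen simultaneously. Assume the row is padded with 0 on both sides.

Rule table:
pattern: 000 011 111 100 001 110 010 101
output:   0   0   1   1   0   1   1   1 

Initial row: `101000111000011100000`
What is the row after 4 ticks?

000111100011100001110

tick 1: 111100011100001110000
tick 2: 011110001110000111000
tick 3: 001111000111000011100
tick 4: 000111100011100001110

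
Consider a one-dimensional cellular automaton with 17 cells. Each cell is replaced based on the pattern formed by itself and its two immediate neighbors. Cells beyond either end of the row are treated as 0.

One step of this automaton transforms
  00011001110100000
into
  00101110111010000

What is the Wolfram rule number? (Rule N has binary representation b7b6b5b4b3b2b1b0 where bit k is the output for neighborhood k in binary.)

242

position 8: 111 → 1  (bit 7 = 1)
position 4: 110 → 1  (bit 6 = 1)
position 10: 101 → 1  (bit 5 = 1)
position 5: 100 → 1  (bit 4 = 1)
position 3: 011 → 0  (bit 3 = 0)
position 11: 010 → 0  (bit 2 = 0)
position 2: 001 → 1  (bit 1 = 1)
position 0: 000 → 0  (bit 0 = 0)
bits b7..b0 = 11110010 = 242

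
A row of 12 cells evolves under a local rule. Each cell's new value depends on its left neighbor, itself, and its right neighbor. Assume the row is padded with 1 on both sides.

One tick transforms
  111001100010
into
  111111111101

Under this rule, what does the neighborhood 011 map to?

At position 5 the neighborhood is 011; the next row has 1 there.

1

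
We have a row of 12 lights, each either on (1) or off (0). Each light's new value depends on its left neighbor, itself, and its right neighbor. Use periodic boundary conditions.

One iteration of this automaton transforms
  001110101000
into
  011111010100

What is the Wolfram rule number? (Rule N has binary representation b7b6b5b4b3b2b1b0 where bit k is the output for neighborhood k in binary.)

250

position 3: 111 → 1  (bit 7 = 1)
position 4: 110 → 1  (bit 6 = 1)
position 5: 101 → 1  (bit 5 = 1)
position 9: 100 → 1  (bit 4 = 1)
position 2: 011 → 1  (bit 3 = 1)
position 6: 010 → 0  (bit 2 = 0)
position 1: 001 → 1  (bit 1 = 1)
position 0: 000 → 0  (bit 0 = 0)
bits b7..b0 = 11111010 = 250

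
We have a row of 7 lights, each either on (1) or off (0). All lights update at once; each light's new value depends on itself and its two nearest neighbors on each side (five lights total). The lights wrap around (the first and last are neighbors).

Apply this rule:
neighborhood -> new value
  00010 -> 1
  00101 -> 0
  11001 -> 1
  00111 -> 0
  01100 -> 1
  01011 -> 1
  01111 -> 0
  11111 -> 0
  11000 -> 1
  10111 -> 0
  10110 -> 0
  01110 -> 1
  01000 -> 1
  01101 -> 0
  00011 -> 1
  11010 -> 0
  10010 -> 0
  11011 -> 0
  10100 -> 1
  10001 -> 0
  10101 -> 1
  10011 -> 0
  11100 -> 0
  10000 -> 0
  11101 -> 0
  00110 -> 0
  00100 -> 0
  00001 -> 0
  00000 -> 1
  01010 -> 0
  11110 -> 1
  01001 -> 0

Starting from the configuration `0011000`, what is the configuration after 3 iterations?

1011010

0101101
0110001
1011010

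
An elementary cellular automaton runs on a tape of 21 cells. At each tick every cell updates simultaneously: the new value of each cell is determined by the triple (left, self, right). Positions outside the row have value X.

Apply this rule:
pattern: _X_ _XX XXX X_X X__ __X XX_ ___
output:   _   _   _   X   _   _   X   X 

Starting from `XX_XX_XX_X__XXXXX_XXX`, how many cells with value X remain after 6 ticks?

11

tick 1: _XX_XX_XX_______XX___
tick 2: X_XX_XX_X_XXXXX__X_X_
tick 3: XX_XX_XX_X____X___X_X
tick 4: _XX_XX_XX__XX___X__X_
tick 5: X_XX_XX_X___X_X_____X
tick 6: XX_XX_XX__X__X__XXX__
count of X: 11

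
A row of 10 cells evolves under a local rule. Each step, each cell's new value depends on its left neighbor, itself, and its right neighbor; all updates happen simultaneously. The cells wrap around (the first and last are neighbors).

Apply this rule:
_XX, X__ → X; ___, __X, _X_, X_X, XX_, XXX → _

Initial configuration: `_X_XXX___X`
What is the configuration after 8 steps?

X__X______

___X__X___
____X__X__
_____X__X_
______X__X
X______X__
_X______X_
__X______X
X__X______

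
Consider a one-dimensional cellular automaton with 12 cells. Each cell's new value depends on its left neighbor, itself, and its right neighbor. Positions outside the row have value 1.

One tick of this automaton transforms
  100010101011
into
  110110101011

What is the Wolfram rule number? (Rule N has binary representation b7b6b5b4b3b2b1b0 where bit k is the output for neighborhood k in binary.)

position 11: 111 → 1  (bit 7 = 1)
position 0: 110 → 1  (bit 6 = 1)
position 5: 101 → 0  (bit 5 = 0)
position 1: 100 → 1  (bit 4 = 1)
position 10: 011 → 1  (bit 3 = 1)
position 4: 010 → 1  (bit 2 = 1)
position 3: 001 → 1  (bit 1 = 1)
position 2: 000 → 0  (bit 0 = 0)
bits b7..b0 = 11011110 = 222

222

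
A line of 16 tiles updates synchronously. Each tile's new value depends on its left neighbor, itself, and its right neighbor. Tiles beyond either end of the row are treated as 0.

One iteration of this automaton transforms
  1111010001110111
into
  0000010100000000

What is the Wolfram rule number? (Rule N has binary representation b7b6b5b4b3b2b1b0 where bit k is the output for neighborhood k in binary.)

5

position 1: 111 → 0  (bit 7 = 0)
position 3: 110 → 0  (bit 6 = 0)
position 4: 101 → 0  (bit 5 = 0)
position 6: 100 → 0  (bit 4 = 0)
position 0: 011 → 0  (bit 3 = 0)
position 5: 010 → 1  (bit 2 = 1)
position 8: 001 → 0  (bit 1 = 0)
position 7: 000 → 1  (bit 0 = 1)
bits b7..b0 = 00000101 = 5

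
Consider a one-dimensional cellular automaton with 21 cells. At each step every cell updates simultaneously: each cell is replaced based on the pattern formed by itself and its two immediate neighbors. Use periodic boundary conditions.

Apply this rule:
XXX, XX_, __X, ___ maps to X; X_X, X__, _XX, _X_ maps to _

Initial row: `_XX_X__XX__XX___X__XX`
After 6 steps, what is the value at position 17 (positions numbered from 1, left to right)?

step 1: __X___X_X_X_X_XX__X_X
step 2: _X__XX_________X_X___
step 3: X__X_X_XXXXXXXX____XX
step 4: X_X_____XXXXXXX_XXX_X
step 5: X___XXXX_XXXXXX__XX__
step 6: __XX_XXX__XXXXX_X_X_X
position 17 holds X

X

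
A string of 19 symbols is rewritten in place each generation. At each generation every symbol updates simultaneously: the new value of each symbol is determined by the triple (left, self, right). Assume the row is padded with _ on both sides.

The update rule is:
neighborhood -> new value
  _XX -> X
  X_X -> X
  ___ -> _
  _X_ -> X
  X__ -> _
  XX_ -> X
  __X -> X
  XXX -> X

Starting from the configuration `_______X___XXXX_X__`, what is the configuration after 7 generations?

______XX__XXXXXXX__
_____XXX_XXXXXXXX__
____XXXXXXXXXXXXX__
___XXXXXXXXXXXXXX__
__XXXXXXXXXXXXXXX__
_XXXXXXXXXXXXXXXX__
XXXXXXXXXXXXXXXXX__

XXXXXXXXXXXXXXXXX__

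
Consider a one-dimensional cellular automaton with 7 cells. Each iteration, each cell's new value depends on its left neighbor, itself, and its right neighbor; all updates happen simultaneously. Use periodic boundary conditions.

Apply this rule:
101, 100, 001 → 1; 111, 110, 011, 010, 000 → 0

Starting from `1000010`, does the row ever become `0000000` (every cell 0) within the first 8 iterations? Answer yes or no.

no

iteration 1: 0100101
iteration 2: 1011010
iteration 3: 0100101  (repeats iteration 1; period 2)
iteration 8: 1011010
iteration 8 is 1011010, still not uniform 0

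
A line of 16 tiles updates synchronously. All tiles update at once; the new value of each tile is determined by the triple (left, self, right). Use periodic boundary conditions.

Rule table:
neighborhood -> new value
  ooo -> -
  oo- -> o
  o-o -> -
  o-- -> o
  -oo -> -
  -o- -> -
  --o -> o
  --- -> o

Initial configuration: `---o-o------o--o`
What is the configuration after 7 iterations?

ooo---oooooo-oo-
--oooo-----o--o-
oo---oooooo-oo-o
-oooo-----o--o--
o---oooooo-oo-oo
oooo-----o--o---
---oooooo-oo-ooo

---oooooo-oo-ooo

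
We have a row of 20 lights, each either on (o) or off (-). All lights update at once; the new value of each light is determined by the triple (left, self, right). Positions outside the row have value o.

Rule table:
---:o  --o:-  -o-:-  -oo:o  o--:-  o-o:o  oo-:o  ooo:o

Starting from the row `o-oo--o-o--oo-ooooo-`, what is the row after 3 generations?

ooooo--o--oooooooooo

generation 1: oooo---o---ooooooooo
generation 2: oooo-o---o-ooooooooo
generation 3: ooooo--o--oooooooooo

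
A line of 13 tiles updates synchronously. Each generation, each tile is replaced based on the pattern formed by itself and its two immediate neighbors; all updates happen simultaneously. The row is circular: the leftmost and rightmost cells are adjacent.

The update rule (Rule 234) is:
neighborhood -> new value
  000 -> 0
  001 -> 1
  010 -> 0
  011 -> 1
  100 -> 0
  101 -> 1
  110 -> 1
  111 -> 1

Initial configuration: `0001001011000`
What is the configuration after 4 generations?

0010010111000
0100101111000
1001011111000
0010111111001

0010111111001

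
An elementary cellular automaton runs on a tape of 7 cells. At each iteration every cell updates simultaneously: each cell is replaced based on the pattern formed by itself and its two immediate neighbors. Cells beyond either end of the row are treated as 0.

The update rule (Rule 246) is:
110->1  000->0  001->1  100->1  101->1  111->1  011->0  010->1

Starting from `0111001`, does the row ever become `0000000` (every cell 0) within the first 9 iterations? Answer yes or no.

1011111
1101111
0110111
1011011
1101101
0110111  (repeats iteration 3; period 3)
iteration 9: 0110111
iteration 9 is 0110111, still not uniform 0

no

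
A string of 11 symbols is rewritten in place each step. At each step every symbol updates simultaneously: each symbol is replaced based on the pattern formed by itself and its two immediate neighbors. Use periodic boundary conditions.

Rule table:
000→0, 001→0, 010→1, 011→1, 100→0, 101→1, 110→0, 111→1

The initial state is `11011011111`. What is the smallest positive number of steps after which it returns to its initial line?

11

10110111111
01101111111
11011111110
10111111101
01111111011
11111110110
11111101101
11111011011
11110110111
11101101111
11011011111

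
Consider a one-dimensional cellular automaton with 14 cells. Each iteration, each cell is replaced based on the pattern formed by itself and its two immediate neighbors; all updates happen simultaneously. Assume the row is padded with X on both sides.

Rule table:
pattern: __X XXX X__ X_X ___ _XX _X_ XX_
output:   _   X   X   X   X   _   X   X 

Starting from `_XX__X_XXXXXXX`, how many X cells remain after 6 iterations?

11

X_XX_XX_XXXXXX
XX_XX_XX_XXXXX
XXX_XX_XX_XXXX
XXXX_XX_XX_XXX
XXXXX_XX_XX_XX
XXXXXX_XX_XX_X
count of X: 11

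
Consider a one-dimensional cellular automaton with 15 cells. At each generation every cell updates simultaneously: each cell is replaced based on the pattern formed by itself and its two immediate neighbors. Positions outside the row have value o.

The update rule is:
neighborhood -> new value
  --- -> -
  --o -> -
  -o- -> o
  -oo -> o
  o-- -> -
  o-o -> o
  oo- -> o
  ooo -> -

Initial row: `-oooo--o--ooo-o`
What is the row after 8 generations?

oo--o--o--o-ooo
-o--o--o--ooo--
oo--o--o--o-o--
-o--o--o--ooo--  (repeats generation 2; period 2)
generation 8: -o--o--o--ooo--

-o--o--o--ooo--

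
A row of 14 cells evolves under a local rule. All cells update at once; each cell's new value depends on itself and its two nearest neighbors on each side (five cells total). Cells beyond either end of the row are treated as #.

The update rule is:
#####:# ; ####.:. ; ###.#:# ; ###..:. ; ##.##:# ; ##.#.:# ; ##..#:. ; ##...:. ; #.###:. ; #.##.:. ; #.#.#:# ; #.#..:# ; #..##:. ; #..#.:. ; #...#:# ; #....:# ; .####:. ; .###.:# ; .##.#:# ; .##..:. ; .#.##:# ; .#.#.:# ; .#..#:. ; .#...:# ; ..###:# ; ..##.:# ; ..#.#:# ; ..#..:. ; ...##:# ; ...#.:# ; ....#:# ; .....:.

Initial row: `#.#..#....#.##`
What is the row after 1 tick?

###...######..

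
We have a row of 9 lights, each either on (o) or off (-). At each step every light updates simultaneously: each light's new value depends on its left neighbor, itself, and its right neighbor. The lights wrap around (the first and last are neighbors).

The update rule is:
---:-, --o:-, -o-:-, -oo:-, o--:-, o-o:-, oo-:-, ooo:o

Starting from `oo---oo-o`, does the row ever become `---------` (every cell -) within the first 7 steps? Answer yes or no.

o--------
---------
all cells are - at step 2

yes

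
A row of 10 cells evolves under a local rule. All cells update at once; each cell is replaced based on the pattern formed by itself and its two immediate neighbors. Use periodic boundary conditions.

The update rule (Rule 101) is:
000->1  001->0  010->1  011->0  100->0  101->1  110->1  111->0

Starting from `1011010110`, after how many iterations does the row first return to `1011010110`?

30

1101111011
0110001100
0010100101
0011100111
0000100001
0110101101
1011110111
1100011000
0101001010
0111001110
0001000010
1101011010
0111101111
1000110001
1010010100
1110011100
0010000100
1010110101
1111011110
0001100011
0100101001
1100111001
0100001000
0101101011
1110111101
0011000110
1001010010
1001110011
1000010000
1011010110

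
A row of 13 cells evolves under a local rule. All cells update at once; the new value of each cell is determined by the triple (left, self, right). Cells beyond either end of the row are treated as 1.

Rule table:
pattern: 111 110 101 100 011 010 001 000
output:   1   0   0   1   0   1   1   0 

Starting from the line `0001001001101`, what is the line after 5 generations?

1111110000111

1011111110000
0001111101001
1010111001110
0010010110100
1111110000111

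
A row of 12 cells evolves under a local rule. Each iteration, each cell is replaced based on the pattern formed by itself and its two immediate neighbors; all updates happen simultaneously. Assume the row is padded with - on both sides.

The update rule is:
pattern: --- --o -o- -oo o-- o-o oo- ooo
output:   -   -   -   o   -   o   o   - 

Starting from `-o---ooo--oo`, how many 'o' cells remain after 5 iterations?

2

-----o-o--oo
------o---oo
----------oo
----------oo  (fixed point — unchanged through iteration 5)
count of o: 2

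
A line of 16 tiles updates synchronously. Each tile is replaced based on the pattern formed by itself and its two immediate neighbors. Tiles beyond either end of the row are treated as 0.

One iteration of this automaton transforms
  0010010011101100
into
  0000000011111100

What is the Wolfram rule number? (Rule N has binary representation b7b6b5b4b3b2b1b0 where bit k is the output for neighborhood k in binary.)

232

position 9: 111 → 1  (bit 7 = 1)
position 10: 110 → 1  (bit 6 = 1)
position 11: 101 → 1  (bit 5 = 1)
position 3: 100 → 0  (bit 4 = 0)
position 8: 011 → 1  (bit 3 = 1)
position 2: 010 → 0  (bit 2 = 0)
position 1: 001 → 0  (bit 1 = 0)
position 0: 000 → 0  (bit 0 = 0)
bits b7..b0 = 11101000 = 232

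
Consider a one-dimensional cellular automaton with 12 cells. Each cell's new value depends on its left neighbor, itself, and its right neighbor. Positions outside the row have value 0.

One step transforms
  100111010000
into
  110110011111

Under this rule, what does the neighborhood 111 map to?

1

At position 4 the neighborhood is 111; the next row has 1 there.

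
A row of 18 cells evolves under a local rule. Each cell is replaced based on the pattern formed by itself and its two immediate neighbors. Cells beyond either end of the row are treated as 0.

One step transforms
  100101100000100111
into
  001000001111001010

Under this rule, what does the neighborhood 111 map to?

At position 16 the neighborhood is 111; the next row has 1 there.

1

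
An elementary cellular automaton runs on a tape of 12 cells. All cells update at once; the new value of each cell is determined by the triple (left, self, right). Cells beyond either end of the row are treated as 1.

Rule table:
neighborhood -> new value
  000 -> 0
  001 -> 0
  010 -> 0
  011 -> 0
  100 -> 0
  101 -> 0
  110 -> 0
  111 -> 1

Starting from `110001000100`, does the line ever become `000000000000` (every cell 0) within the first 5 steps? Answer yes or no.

yes

step 1: 100000000000
step 2: 000000000000
all cells are 0 at step 2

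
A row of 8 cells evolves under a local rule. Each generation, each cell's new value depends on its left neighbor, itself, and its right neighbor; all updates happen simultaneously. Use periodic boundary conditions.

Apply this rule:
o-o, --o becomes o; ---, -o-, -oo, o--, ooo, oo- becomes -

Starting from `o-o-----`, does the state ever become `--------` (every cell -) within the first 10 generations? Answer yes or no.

no

generation 1: -o-----o
generation 2: o-----o-
generation 3: -----o-o
generation 4: ----o-o-
generation 5: ---o-o--
generation 6: --o-o---
generation 7: -o-o----
generation 8: o-o-----  (repeats generation 0; period 8)
generation 10: o-----o-
generation 10 is o-----o-, still not uniform -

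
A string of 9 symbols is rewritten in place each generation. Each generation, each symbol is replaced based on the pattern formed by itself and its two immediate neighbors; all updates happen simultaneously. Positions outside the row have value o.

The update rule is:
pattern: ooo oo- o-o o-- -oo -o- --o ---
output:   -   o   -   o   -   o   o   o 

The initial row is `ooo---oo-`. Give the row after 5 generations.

oooooo-o-

--oooo-o-
oo---o-o-
-ooooo-o-
-----o-o-
oooooo-o-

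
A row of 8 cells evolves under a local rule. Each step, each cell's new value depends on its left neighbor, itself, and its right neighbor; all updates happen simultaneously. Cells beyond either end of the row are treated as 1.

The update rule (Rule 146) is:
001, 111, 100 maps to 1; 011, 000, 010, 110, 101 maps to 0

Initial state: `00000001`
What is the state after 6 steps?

10000010
01000100
00101011
11000001
10100010
00010100

00010100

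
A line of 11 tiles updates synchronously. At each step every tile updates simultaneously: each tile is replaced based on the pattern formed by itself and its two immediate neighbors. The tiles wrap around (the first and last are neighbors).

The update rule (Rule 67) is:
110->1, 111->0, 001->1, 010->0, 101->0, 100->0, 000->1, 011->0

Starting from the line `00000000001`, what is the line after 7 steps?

01111111110
10000000010
00111111100
11000000101
01011111000
10000001011
10111110000

10111110000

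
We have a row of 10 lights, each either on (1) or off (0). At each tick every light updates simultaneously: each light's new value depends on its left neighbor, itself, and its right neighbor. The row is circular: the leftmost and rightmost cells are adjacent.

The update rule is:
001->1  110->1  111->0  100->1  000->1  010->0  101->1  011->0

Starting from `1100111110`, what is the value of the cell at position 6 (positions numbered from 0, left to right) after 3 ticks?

0111000011
1001111101
1110000110
position 6 holds 0

0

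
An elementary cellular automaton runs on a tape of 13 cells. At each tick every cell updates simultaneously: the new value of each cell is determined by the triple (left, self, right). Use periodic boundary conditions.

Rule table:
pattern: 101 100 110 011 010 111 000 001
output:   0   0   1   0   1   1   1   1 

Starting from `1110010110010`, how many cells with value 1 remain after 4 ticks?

6

0110110010110
1010010110010
1010110010110
1010010110010
count of 1: 6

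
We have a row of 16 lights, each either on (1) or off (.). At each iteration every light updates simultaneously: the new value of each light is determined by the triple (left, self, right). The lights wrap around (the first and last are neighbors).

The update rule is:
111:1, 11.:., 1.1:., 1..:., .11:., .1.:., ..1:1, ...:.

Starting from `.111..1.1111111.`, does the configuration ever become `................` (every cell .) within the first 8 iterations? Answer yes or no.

no

1.1..1...11111..
....1...1.111..1
...1...1...1..1.
..1...1...1..1..
.1...1...1..1...
1...1...1..1....
...1...1..1....1
..1...1..1....1.
iteration 8 is ..1...1..1....1., still not uniform .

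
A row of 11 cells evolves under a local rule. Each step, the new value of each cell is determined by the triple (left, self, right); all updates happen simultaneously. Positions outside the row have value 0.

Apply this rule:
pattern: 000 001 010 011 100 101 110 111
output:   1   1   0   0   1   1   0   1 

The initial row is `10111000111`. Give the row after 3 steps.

01010101010

01010111010
10101010101
01010101010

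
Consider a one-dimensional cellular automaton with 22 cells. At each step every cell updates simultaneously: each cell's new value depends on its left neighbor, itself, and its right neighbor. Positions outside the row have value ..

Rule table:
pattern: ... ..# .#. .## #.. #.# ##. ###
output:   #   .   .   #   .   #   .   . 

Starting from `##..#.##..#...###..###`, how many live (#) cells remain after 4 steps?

#....##.....#.#....#..
..##.#..###..#..##...#
#.#.#...#.......#..#..
.#.#..#...#####......#
count of #: 9

9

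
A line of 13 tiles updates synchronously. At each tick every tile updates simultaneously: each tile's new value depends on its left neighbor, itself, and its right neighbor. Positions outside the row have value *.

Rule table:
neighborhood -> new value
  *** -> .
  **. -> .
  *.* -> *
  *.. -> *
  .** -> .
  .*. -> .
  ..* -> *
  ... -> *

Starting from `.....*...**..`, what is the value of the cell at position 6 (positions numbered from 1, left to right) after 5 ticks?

.

*****.***..**
.....*...**..  (repeats tick 0; period 2)
tick 5: *****.***..**
position 6 holds .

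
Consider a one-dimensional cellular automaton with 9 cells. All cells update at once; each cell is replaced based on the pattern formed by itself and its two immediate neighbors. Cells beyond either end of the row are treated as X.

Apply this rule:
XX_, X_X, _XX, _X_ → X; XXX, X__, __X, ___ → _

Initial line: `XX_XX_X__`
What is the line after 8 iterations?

XX____X__

_XXXXXX__
XX____X__
_X____X__
XX____X__  (repeats iteration 2; period 2)
iteration 8: XX____X__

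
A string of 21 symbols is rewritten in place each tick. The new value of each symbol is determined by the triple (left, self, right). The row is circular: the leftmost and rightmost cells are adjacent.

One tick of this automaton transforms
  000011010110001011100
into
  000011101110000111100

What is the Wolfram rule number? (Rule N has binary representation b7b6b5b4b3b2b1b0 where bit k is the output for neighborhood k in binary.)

position 17: 111 → 1  (bit 7 = 1)
position 5: 110 → 1  (bit 6 = 1)
position 6: 101 → 1  (bit 5 = 1)
position 11: 100 → 0  (bit 4 = 0)
position 4: 011 → 1  (bit 3 = 1)
position 7: 010 → 0  (bit 2 = 0)
position 3: 001 → 0  (bit 1 = 0)
position 0: 000 → 0  (bit 0 = 0)
bits b7..b0 = 11101000 = 232

232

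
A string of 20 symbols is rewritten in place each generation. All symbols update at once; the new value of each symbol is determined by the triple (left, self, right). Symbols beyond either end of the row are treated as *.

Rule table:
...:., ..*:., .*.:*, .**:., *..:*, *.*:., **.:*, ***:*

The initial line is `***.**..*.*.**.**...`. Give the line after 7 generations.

*****..*..**..*.*.*.

***..**.*.*..*..**..
****..*.*.**.**..**.
*****.*.*..*..**..*.
*****.*.**.**..**.*.
*****.*..*..**..*.*.
*****.**.**..**.*.*.
*****..*..**..*.*.*.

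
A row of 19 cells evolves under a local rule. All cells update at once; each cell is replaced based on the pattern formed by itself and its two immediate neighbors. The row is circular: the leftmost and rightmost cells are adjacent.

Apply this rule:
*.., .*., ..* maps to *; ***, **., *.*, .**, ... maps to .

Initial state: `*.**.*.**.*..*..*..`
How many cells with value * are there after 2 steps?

*....*....*********
.*..***..*.........
count of *: 5

5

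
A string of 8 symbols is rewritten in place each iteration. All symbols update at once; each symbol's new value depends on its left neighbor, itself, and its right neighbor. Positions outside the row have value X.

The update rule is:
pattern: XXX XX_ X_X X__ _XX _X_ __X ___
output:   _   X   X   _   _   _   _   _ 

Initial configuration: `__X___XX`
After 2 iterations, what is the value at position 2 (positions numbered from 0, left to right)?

_

iteration 1: ________
iteration 2: ________
position 2 holds _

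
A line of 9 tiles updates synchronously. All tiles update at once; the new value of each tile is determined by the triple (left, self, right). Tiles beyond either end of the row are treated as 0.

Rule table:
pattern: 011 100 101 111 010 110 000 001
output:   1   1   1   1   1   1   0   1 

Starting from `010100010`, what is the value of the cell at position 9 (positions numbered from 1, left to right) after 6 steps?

1

111110111
111111111
111111111  (fixed point — unchanged through step 6)
position 9 holds 1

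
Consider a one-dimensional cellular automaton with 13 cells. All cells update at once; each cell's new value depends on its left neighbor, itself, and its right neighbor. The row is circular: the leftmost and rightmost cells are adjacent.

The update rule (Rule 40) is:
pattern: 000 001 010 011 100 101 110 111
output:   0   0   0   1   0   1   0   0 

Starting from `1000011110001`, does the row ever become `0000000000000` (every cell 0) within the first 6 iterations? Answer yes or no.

yes

0000010000001
0000000000000
all cells are 0 at iteration 2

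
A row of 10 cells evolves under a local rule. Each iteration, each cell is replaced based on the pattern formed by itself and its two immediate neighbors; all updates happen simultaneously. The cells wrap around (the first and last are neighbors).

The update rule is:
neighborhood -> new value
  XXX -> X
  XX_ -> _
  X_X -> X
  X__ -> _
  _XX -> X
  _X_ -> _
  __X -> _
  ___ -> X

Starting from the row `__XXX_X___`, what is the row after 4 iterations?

X_XX_X__XX
_XX_X___XX
XX_X__X_X_
X_X____X_X

X_X____X_X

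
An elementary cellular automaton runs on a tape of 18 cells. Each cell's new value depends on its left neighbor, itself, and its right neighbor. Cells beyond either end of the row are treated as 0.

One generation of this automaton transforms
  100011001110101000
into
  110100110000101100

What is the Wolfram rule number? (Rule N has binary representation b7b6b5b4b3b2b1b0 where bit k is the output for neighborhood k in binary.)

22

position 9: 111 → 0  (bit 7 = 0)
position 5: 110 → 0  (bit 6 = 0)
position 11: 101 → 0  (bit 5 = 0)
position 1: 100 → 1  (bit 4 = 1)
position 4: 011 → 0  (bit 3 = 0)
position 0: 010 → 1  (bit 2 = 1)
position 3: 001 → 1  (bit 1 = 1)
position 2: 000 → 0  (bit 0 = 0)
bits b7..b0 = 00010110 = 22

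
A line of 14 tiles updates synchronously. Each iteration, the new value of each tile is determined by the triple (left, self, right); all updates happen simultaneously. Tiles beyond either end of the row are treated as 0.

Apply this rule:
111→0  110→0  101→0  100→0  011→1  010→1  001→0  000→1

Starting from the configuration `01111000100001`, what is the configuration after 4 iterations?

01000010101101
01011010101001
01010010101001
01010010101001

01010010101001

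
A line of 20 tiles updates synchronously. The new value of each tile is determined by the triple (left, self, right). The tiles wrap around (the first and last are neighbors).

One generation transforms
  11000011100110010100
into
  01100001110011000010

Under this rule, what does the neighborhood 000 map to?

At position 3 the neighborhood is 000; the next row has 0 there.

0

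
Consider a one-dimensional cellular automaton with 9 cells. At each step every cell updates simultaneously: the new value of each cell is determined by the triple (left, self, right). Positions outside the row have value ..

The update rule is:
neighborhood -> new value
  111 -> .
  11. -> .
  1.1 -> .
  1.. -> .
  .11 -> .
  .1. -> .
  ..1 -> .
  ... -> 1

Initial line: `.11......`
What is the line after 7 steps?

....11111

....11111
111......
....11111  (repeats step 1; period 2)
step 7: ....11111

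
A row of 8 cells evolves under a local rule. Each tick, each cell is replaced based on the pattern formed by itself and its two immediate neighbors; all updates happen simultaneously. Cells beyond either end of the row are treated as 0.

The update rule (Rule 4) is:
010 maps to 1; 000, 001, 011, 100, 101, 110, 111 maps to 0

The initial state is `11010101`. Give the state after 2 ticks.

tick 1: 00010101
tick 2: 00010101

00010101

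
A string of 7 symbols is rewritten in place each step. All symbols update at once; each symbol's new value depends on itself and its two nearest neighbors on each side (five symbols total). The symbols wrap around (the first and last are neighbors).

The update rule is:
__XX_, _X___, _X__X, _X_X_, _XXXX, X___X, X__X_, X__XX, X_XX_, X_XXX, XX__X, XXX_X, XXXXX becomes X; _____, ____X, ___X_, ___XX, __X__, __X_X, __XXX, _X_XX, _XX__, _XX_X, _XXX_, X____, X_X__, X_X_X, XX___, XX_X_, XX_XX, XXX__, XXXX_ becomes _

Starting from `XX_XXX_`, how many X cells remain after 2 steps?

4

step 1: X__X_X_
step 2: _XX_X_X
count of X: 4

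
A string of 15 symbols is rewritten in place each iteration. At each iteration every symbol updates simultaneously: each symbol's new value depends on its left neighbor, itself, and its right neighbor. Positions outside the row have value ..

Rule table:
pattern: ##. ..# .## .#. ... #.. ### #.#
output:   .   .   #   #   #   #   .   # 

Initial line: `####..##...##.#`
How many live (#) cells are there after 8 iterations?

#...#.#.##.#.##
###.#####.####.
#..##....##...#
##.#.###.#.##.#
#.####..####.##
###...#.#...##.
#..##.#####.#.#
##.#.##....####
count of #: 9

9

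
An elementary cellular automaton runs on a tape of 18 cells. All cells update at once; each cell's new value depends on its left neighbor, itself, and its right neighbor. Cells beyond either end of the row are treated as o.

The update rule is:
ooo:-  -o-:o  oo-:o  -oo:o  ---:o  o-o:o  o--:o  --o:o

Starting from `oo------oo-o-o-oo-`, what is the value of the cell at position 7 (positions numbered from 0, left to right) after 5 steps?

o

step 1: -ooooooooooooooooo
step 2: oo----------------
step 3: -ooooooooooooooooo  (repeats step 1; period 2)
step 5: -ooooooooooooooooo
position 7 holds o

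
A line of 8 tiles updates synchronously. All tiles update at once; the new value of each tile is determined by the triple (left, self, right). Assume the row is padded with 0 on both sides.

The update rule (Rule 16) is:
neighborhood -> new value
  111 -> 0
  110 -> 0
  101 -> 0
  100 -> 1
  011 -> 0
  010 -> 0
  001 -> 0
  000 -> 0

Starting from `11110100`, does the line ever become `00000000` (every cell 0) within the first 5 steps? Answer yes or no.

00000010
00000001
00000000
all cells are 0 at step 3

yes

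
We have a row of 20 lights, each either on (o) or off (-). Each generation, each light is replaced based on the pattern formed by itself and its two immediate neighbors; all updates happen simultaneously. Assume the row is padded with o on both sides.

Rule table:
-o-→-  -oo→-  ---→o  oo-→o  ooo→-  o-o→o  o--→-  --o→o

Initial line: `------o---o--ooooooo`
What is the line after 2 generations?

o----o-o-o-o--oooooo

-ooooo--oo--o-------
o----o-o-o-o--oooooo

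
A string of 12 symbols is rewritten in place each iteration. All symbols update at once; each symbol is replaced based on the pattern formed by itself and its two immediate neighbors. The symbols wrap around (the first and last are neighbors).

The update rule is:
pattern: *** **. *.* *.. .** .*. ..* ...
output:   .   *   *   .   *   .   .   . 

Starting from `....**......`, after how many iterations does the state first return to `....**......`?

....**......

1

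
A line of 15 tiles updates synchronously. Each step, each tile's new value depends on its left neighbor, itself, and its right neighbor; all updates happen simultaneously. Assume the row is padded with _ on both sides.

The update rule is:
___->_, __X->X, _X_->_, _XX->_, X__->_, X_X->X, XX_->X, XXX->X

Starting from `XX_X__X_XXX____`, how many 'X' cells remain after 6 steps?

_XX__X_X_XX____
X_X_X_X_X_X____
_X_X_X_X_X_____
X_X_X_X_X______
_X_X_X_X_______
X_X_X_X________
count of X: 4

4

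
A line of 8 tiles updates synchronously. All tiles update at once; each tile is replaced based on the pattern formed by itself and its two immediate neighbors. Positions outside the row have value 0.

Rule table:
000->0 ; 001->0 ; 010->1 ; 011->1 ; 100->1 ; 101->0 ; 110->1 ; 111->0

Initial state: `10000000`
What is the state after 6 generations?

10101110

generation 1: 11000000
generation 2: 11100000
generation 3: 10110000
generation 4: 10111000
generation 5: 10101100
generation 6: 10101110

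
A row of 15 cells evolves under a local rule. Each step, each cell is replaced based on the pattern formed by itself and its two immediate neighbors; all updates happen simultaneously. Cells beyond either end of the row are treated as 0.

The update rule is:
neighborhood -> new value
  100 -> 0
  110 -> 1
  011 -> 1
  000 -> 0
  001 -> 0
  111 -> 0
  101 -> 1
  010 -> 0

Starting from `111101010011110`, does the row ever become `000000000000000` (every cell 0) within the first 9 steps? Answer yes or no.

100110100010010
000111000000000
000101000000000
000010000000000
000000000000000
all cells are 0 at step 5

yes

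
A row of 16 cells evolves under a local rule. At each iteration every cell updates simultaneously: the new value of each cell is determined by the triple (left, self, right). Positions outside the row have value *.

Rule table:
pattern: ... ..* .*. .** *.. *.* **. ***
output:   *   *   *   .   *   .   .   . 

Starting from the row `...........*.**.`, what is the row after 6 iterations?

............****

************....
............****
************....  (repeats iteration 1; period 2)
iteration 6: ............****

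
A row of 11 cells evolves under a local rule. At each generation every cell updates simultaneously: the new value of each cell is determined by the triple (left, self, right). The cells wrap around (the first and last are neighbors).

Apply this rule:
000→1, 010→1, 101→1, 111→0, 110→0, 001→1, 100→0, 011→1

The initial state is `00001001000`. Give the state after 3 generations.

11111101100

11111011011
00000110110
11111101100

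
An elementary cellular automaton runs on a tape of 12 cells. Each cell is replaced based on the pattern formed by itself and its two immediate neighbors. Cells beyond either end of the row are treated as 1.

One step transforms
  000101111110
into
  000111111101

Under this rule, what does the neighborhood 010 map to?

At position 3 the neighborhood is 010; the next row has 1 there.

1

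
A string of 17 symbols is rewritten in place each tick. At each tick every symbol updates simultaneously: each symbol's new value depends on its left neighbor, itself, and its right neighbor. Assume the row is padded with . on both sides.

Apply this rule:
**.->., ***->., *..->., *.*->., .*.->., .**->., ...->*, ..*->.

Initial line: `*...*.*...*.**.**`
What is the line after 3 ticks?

..*.....*........

..*.....*........
*...***...*******
..*.....*........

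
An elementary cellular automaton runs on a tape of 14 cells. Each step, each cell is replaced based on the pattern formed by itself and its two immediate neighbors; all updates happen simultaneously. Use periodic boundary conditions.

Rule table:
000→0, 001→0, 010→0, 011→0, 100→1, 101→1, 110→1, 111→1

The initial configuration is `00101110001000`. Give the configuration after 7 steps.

00010111000100
00001011100010
00000101110001
10000010111000
01000001011100
00100000101110
00010000010111

00010000010111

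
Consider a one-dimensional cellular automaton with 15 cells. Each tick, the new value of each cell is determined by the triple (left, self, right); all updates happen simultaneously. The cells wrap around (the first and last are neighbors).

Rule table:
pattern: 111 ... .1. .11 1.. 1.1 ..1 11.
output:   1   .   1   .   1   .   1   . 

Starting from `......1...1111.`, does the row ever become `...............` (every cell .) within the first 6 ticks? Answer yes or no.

tick 1: .....111.1.11.1
tick 2: 1...1.1..1....1
tick 3: .1.11.11111..1.
tick 4: 11.....111.1111
tick 5: 1.1...1.1...111
tick 6: ..11.11.11.1.11
tick 6 is ..11.11.11.1.11, still not uniform .

no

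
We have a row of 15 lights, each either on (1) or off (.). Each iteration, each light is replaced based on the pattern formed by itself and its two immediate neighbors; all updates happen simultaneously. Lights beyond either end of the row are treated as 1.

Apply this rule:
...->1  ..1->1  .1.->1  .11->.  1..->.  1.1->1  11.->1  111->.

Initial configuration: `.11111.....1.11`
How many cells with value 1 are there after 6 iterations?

1....1.111111..
1.11111.....1.1
11....1.111111.
.1.11111.....11
111....1.1111..
..1.11111...1.1
count of 1: 8

8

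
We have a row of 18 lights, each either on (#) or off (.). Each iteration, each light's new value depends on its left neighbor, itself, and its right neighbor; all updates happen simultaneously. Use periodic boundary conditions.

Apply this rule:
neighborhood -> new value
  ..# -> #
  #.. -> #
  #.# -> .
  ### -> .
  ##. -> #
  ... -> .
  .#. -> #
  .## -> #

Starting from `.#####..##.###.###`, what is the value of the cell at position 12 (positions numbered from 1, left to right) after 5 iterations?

#

.#...#####.#.#.#.#
.##.##...#.#.#.#.#
.##.###.##.#.#.#.#
.##.#.#.##.#.#.#.#
.##.#.#.##.#.#.#.#
position 12 holds #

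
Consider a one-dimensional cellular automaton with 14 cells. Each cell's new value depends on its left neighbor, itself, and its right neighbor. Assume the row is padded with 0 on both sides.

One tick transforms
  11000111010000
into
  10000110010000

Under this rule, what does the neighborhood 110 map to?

At position 1 the neighborhood is 110; the next row has 0 there.

0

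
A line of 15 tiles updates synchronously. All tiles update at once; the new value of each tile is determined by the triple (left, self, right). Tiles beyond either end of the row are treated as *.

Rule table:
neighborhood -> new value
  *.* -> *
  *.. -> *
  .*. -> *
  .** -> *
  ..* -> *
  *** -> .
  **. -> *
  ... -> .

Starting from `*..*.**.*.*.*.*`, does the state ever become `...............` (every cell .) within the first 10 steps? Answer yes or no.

step 1: ***************
step 2: ...............
all cells are . at step 2

yes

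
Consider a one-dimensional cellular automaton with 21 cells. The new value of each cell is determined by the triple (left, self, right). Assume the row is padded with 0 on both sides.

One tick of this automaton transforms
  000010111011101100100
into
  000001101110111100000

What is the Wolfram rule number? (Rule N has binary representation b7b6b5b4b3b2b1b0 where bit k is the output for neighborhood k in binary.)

position 7: 111 → 0  (bit 7 = 0)
position 8: 110 → 1  (bit 6 = 1)
position 5: 101 → 1  (bit 5 = 1)
position 16: 100 → 0  (bit 4 = 0)
position 6: 011 → 1  (bit 3 = 1)
position 4: 010 → 0  (bit 2 = 0)
position 3: 001 → 0  (bit 1 = 0)
position 0: 000 → 0  (bit 0 = 0)
bits b7..b0 = 01101000 = 104

104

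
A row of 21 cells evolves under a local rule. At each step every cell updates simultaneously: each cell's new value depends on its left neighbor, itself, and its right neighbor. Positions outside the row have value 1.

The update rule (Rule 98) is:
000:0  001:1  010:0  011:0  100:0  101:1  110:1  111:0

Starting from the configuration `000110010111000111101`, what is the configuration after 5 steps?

011010010010001010010

001010101001001000110
010101010010010001011
101010100100100010100
110101001001000101001
011010010010001010010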